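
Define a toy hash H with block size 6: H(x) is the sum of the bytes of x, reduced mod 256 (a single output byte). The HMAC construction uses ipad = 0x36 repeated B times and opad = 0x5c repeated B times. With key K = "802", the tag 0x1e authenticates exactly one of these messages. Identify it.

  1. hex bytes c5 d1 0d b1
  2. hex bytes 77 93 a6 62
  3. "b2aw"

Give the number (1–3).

2

Key "802" = 38 30 32 is 3 bytes ≤ B = 6; zero-pad to 6 bytes: K' = 38 30 32 00 00 00.
K' ⊕ ipad = 0e 06 04 36 36 36; K' ⊕ opad = 64 6c 6e 5c 5c 5c.
m1: inner = H(0e 06 04 36 36 36 c5 d1 0d b1) = 0e; tag = H(64 6c 6e 5c 5c 5c 0e) = 60
m2: inner = H(0e 06 04 36 36 36 77 93 a6 62) = cc; tag = H(64 6c 6e 5c 5c 5c cc) = 1e ← matches
m3: inner = H(0e 06 04 36 36 36 62 32 61 77) = 26; tag = H(64 6c 6e 5c 5c 5c 26) = 78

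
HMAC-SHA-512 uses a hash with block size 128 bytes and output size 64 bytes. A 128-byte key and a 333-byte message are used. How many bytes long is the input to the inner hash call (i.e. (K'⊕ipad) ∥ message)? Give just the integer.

Key is 128 ≤ 128 bytes, zero-padded: |K'| = 128.
Inner input = (K'⊕ipad) ∥ m → 128 + 333 = 461 bytes.

461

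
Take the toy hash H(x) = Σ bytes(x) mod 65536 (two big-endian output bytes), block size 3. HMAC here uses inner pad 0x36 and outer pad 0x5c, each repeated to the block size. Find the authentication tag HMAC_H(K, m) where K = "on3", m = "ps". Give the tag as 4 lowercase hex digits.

Key "on3" = 6f 6e 33 is exactly B = 3 bytes: K' = 6f 6e 33.
K' ⊕ ipad = 59 58 05.  K' ⊕ opad = 33 32 6f.
Inner input = (K'⊕ipad) ∥ m = 59 58 05 ∥ 70 73.
Inner hash: sum = 89+88+5+112+115 = 409 → 01 99.
Outer input = (K'⊕opad) ∥ inner = 33 32 6f ∥ 01 99.
Outer hash (tag): sum = 51+50+111+1+153 = 366 → 01 6e.

016e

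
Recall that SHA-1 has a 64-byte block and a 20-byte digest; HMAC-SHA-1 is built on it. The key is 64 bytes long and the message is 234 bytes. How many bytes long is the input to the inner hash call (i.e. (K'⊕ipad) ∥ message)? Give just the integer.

298

Key is 64 ≤ 64 bytes, zero-padded: |K'| = 64.
Inner input = (K'⊕ipad) ∥ m → 64 + 234 = 298 bytes.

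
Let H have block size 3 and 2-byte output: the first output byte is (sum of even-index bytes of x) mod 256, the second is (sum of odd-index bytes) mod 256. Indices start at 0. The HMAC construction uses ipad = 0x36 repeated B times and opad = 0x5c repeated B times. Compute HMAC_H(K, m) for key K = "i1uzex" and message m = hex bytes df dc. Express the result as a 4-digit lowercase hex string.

Key "i1uzex" = 69 31 75 7a 65 78 is 6 bytes > B = 3, so hash it first: H(key) = 43 23, then zero-pad to 3 bytes: K' = 43 23 00.
K' ⊕ ipad = 75 15 36.  K' ⊕ opad = 1f 7f 5c.
Inner input = (K'⊕ipad) ∥ m = 75 15 36 ∥ df dc.
Inner hash: even-index sum = 391 mod 256 = 135; odd-index sum = 244 mod 256 = 244 → 87 f4.
Outer input = (K'⊕opad) ∥ inner = 1f 7f 5c ∥ 87 f4.
Outer hash (tag): even-index sum = 367 mod 256 = 111; odd-index sum = 262 mod 256 = 6 → 6f 06.

6f06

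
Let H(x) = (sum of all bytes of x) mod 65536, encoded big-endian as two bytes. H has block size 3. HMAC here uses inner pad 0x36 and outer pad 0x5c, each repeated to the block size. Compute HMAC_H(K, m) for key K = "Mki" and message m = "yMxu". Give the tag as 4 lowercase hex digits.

0169

Key "Mki" = 4d 6b 69 is exactly B = 3 bytes: K' = 4d 6b 69.
K' ⊕ ipad = 7b 5d 5f.  K' ⊕ opad = 11 37 35.
Inner input = (K'⊕ipad) ∥ m = 7b 5d 5f ∥ 79 4d 78 75.
Inner hash: sum = 123+93+95+121+77+120+117 = 746 → 02 ea.
Outer input = (K'⊕opad) ∥ inner = 11 37 35 ∥ 02 ea.
Outer hash (tag): sum = 17+55+53+2+234 = 361 → 01 69.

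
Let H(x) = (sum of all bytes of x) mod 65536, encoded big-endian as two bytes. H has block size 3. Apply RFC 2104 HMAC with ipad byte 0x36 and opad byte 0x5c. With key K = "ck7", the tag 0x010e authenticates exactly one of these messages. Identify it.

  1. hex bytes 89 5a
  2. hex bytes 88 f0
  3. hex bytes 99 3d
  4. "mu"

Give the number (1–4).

2

Key "ck7" = 63 6b 37 is exactly B = 3 bytes: K' = 63 6b 37.
K' ⊕ ipad = 55 5d 01; K' ⊕ opad = 3f 37 6b.
m1: inner = H(55 5d 01 89 5a) = 01 96; tag = H(3f 37 6b 01 96) = 0178
m2: inner = H(55 5d 01 88 f0) = 02 2b; tag = H(3f 37 6b 02 2b) = 010e ← matches
m3: inner = H(55 5d 01 99 3d) = 01 89; tag = H(3f 37 6b 01 89) = 016b
m4: inner = H(55 5d 01 6d 75) = 01 95; tag = H(3f 37 6b 01 95) = 0177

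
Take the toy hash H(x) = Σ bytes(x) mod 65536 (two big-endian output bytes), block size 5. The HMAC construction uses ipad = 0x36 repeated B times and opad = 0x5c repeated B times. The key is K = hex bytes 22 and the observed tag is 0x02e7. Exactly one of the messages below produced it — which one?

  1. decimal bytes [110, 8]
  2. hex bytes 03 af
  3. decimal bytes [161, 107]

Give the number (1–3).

Key hex bytes 22 is 1 byte ≤ B = 5; zero-pad to 5 bytes: K' = 22 00 00 00 00.
K' ⊕ ipad = 14 36 36 36 36; K' ⊕ opad = 7e 5c 5c 5c 5c.
m1: inner = H(14 36 36 36 36 6e 08) = 01 62; tag = H(7e 5c 5c 5c 5c 01 62) = 0251
m2: inner = H(14 36 36 36 36 03 af) = 01 9e; tag = H(7e 5c 5c 5c 5c 01 9e) = 028d
m3: inner = H(14 36 36 36 36 a1 6b) = 01 f8; tag = H(7e 5c 5c 5c 5c 01 f8) = 02e7 ← matches

3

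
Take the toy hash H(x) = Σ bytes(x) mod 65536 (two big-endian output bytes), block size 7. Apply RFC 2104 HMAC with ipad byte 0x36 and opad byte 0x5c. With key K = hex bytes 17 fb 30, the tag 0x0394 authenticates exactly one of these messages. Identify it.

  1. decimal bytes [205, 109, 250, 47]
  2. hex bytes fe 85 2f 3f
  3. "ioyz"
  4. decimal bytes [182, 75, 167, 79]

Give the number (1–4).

4

Key hex bytes 17 fb 30 is 3 bytes ≤ B = 7; zero-pad to 7 bytes: K' = 17 fb 30 00 00 00 00.
K' ⊕ ipad = 21 cd 06 36 36 36 36; K' ⊕ opad = 4b a7 6c 5c 5c 5c 5c.
m1: inner = H(21 cd 06 36 36 36 36 cd 6d fa 2f) = 04 2f; tag = H(4b a7 6c 5c 5c 5c 5c 04 2f) = 0301
m2: inner = H(21 cd 06 36 36 36 36 fe 85 2f 3f) = 03 bd; tag = H(4b a7 6c 5c 5c 5c 5c 03 bd) = 038e
m3: inner = H(21 cd 06 36 36 36 36 69 6f 79 7a) = 03 97; tag = H(4b a7 6c 5c 5c 5c 5c 03 97) = 0368
m4: inner = H(21 cd 06 36 36 36 36 b6 4b a7 4f) = 03 c3; tag = H(4b a7 6c 5c 5c 5c 5c 03 c3) = 0394 ← matches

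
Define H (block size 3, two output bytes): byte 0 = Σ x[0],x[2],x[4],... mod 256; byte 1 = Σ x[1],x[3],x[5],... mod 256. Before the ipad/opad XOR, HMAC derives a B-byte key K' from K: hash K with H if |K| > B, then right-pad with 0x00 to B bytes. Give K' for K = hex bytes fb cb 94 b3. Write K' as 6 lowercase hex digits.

|K| = 4 > B = 3, so first hash the key.
H(K): even-index sum = 399 mod 256 = 143; odd-index sum = 382 mod 256 = 126 → 8f 7e.
Zero-pad H(K) = 8f 7e to 3 bytes: K' = 8f 7e 00.

8f7e00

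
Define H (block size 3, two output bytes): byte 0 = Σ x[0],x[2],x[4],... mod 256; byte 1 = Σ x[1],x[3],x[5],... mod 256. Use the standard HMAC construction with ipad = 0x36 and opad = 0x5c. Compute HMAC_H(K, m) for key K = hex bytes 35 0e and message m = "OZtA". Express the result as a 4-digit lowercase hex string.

Key hex bytes 35 0e is 2 bytes ≤ B = 3; zero-pad to 3 bytes: K' = 35 0e 00.
K' ⊕ ipad = 03 38 36.  K' ⊕ opad = 69 52 5c.
Inner input = (K'⊕ipad) ∥ m = 03 38 36 ∥ 4f 5a 74 41.
Inner hash: even-index sum = 212 mod 256 = 212; odd-index sum = 251 mod 256 = 251 → d4 fb.
Outer input = (K'⊕opad) ∥ inner = 69 52 5c ∥ d4 fb.
Outer hash (tag): even-index sum = 448 mod 256 = 192; odd-index sum = 294 mod 256 = 38 → c0 26.

c026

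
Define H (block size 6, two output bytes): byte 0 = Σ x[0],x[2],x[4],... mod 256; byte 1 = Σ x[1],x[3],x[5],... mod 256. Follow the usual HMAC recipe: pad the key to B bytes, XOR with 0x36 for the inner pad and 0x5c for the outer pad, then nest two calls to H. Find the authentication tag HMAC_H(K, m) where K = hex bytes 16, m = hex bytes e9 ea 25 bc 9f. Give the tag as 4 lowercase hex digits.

Key hex bytes 16 is 1 byte ≤ B = 6; zero-pad to 6 bytes: K' = 16 00 00 00 00 00.
K' ⊕ ipad = 20 36 36 36 36 36.  K' ⊕ opad = 4a 5c 5c 5c 5c 5c.
Inner input = (K'⊕ipad) ∥ m = 20 36 36 36 36 36 ∥ e9 ea 25 bc 9f.
Inner hash: even-index sum = 569 mod 256 = 57; odd-index sum = 584 mod 256 = 72 → 39 48.
Outer input = (K'⊕opad) ∥ inner = 4a 5c 5c 5c 5c 5c ∥ 39 48.
Outer hash (tag): even-index sum = 315 mod 256 = 59; odd-index sum = 348 mod 256 = 92 → 3b 5c.

3b5c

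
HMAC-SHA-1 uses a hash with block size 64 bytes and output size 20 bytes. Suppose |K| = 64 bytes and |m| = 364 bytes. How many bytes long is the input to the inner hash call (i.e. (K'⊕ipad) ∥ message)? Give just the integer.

Key is 64 ≤ 64 bytes, zero-padded: |K'| = 64.
Inner input = (K'⊕ipad) ∥ m → 64 + 364 = 428 bytes.

428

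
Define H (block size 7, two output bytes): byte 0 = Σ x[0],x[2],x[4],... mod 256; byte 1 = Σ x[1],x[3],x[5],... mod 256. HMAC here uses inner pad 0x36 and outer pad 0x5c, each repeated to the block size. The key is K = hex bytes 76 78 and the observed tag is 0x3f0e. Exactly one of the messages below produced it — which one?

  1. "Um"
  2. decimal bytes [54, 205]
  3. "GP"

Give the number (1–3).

3

Key hex bytes 76 78 is 2 bytes ≤ B = 7; zero-pad to 7 bytes: K' = 76 78 00 00 00 00 00.
K' ⊕ ipad = 40 4e 36 36 36 36 36; K' ⊕ opad = 2a 24 5c 5c 5c 5c 5c.
m1: inner = H(40 4e 36 36 36 36 36 55 6d) = 4f 0f; tag = H(2a 24 5c 5c 5c 5c 5c 4f 0f) = 4d2b
m2: inner = H(40 4e 36 36 36 36 36 36 cd) = af f0; tag = H(2a 24 5c 5c 5c 5c 5c af f0) = 2e8b
m3: inner = H(40 4e 36 36 36 36 36 47 50) = 32 01; tag = H(2a 24 5c 5c 5c 5c 5c 32 01) = 3f0e ← matches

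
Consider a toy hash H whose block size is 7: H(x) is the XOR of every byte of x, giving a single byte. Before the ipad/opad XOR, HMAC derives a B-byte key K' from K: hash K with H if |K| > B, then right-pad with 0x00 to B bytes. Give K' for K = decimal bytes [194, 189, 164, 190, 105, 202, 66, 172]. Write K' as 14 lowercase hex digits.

|K| = 8 > B = 7, so first hash the key.
H(K): XOR c2⊕bd⊕a4⊕be⊕69⊕ca⊕42⊕ac = 28.
Zero-pad H(K) = 28 to 7 bytes: K' = 28 00 00 00 00 00 00.

28000000000000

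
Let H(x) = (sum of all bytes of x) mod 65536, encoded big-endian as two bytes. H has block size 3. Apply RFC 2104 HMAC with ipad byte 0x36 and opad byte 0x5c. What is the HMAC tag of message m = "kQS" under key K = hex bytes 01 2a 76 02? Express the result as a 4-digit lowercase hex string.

Key hex bytes 01 2a 76 02 is 4 bytes > B = 3, so hash it first: H(key) = 00 a3, then zero-pad to 3 bytes: K' = 00 a3 00.
K' ⊕ ipad = 36 95 36.  K' ⊕ opad = 5c ff 5c.
Inner input = (K'⊕ipad) ∥ m = 36 95 36 ∥ 6b 51 53.
Inner hash: sum = 54+149+54+107+81+83 = 528 → 02 10.
Outer input = (K'⊕opad) ∥ inner = 5c ff 5c ∥ 02 10.
Outer hash (tag): sum = 92+255+92+2+16 = 457 → 01 c9.

01c9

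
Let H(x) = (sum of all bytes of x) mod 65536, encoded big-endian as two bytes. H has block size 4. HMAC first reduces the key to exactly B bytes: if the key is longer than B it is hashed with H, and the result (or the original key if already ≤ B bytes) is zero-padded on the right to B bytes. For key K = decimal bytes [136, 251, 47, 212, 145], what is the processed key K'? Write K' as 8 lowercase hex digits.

|K| = 5 > B = 4, so first hash the key.
H(K): sum = 136+251+47+212+145 = 791 → 03 17.
Zero-pad H(K) = 03 17 to 4 bytes: K' = 03 17 00 00.

03170000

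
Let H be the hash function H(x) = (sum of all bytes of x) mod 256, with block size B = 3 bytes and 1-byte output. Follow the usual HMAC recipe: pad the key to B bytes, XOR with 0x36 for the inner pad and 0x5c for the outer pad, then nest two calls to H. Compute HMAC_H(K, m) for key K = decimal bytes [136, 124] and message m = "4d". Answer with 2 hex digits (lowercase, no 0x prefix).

26

Key decimal bytes [136, 124] = 88 7c is 2 bytes ≤ B = 3; zero-pad to 3 bytes: K' = 88 7c 00.
K' ⊕ ipad = be 4a 36.  K' ⊕ opad = d4 20 5c.
Inner input = (K'⊕ipad) ∥ m = be 4a 36 ∥ 34 64.
Inner hash: sum = 190+74+54+52+100 = 470; mod 256 = 214 → d6.
Outer input = (K'⊕opad) ∥ inner = d4 20 5c ∥ d6.
Outer hash (tag): sum = 212+32+92+214 = 550; mod 256 = 38 → 26.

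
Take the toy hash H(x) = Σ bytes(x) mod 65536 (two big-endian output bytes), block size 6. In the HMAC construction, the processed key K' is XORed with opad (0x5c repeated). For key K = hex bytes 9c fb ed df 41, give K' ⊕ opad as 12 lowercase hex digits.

Key hex bytes 9c fb ed df 41 is 5 bytes ≤ B = 6; zero-pad to 6 bytes: K' = 9c fb ed df 41 00.
XOR each byte with 0x5c: 9c⊕5c=c0, fb⊕5c=a7, ed⊕5c=b1, df⊕5c=83, 41⊕5c=1d, 00⊕5c=5c.

c0a7b1831d5c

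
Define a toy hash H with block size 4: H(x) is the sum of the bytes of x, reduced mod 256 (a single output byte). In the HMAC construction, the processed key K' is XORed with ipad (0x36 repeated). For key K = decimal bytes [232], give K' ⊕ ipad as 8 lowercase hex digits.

de363636

Key decimal bytes [232] = e8 is 1 byte ≤ B = 4; zero-pad to 4 bytes: K' = e8 00 00 00.
XOR each byte with 0x36: e8⊕36=de, 00⊕36=36, 00⊕36=36, 00⊕36=36.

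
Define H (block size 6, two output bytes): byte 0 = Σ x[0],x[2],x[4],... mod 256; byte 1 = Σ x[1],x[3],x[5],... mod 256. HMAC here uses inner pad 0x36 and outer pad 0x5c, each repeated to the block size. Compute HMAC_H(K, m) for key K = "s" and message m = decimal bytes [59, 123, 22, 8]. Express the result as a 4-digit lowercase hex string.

e939

Key "s" = 73 is 1 byte ≤ B = 6; zero-pad to 6 bytes: K' = 73 00 00 00 00 00.
K' ⊕ ipad = 45 36 36 36 36 36.  K' ⊕ opad = 2f 5c 5c 5c 5c 5c.
Inner input = (K'⊕ipad) ∥ m = 45 36 36 36 36 36 ∥ 3b 7b 16 08.
Inner hash: even-index sum = 258 mod 256 = 2; odd-index sum = 293 mod 256 = 37 → 02 25.
Outer input = (K'⊕opad) ∥ inner = 2f 5c 5c 5c 5c 5c ∥ 02 25.
Outer hash (tag): even-index sum = 233 mod 256 = 233; odd-index sum = 313 mod 256 = 57 → e9 39.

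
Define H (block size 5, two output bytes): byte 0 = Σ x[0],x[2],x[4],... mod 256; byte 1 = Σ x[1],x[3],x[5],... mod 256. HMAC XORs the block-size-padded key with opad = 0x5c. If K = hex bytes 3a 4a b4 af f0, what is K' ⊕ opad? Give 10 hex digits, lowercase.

6616e8f3ac

Key hex bytes 3a 4a b4 af f0 is exactly B = 5 bytes: K' = 3a 4a b4 af f0.
XOR each byte with 0x5c: 3a⊕5c=66, 4a⊕5c=16, b4⊕5c=e8, af⊕5c=f3, f0⊕5c=ac.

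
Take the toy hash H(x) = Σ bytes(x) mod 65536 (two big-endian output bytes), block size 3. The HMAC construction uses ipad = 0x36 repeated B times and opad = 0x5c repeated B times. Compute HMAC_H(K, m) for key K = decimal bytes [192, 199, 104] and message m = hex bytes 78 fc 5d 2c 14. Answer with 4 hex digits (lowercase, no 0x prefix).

Key decimal bytes [192, 199, 104] = c0 c7 68 is exactly B = 3 bytes: K' = c0 c7 68.
K' ⊕ ipad = f6 f1 5e.  K' ⊕ opad = 9c 9b 34.
Inner input = (K'⊕ipad) ∥ m = f6 f1 5e ∥ 78 fc 5d 2c 14.
Inner hash: sum = 246+241+94+120+252+93+44+20 = 1110 → 04 56.
Outer input = (K'⊕opad) ∥ inner = 9c 9b 34 ∥ 04 56.
Outer hash (tag): sum = 156+155+52+4+86 = 453 → 01 c5.

01c5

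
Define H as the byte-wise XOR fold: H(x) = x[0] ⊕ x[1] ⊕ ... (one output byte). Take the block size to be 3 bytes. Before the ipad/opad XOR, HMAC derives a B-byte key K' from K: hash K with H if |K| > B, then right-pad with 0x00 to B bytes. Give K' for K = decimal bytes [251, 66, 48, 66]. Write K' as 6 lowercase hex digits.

cb0000

|K| = 4 > B = 3, so first hash the key.
H(K): XOR fb⊕42⊕30⊕42 = cb.
Zero-pad H(K) = cb to 3 bytes: K' = cb 00 00.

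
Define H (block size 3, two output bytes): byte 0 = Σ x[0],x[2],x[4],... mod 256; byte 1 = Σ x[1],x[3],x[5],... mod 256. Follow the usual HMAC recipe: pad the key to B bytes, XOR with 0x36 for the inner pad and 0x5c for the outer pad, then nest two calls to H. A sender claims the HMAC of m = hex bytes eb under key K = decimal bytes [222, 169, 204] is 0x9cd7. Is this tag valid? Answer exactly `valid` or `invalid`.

valid

Key decimal bytes [222, 169, 204] = de a9 cc is exactly B = 3 bytes: K' = de a9 cc.
K' ⊕ ipad = e8 9f fa; K' ⊕ opad = 82 f5 90.
Inner hash: even-index sum = 482 mod 256 = 226; odd-index sum = 394 mod 256 = 138 → e2 8a.
Outer hash (recomputed tag): even-index sum = 412 mod 256 = 156; odd-index sum = 471 mod 256 = 215 → 9c d7.
Recomputed tag = 9cd7; claimed = 9cd7 → match.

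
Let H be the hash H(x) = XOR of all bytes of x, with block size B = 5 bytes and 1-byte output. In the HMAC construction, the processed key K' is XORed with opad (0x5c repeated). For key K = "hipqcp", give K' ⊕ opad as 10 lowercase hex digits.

4f5c5c5c5c

Key "hipqcp" = 68 69 70 71 63 70 is 6 bytes > B = 5, so hash it first: H(key) = 13, then zero-pad to 5 bytes: K' = 13 00 00 00 00.
XOR each byte with 0x5c: 13⊕5c=4f, 00⊕5c=5c, 00⊕5c=5c, 00⊕5c=5c, 00⊕5c=5c.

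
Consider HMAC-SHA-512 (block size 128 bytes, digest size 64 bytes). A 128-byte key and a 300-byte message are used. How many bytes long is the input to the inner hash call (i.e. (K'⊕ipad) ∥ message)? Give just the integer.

428

Key is 128 ≤ 128 bytes, zero-padded: |K'| = 128.
Inner input = (K'⊕ipad) ∥ m → 128 + 300 = 428 bytes.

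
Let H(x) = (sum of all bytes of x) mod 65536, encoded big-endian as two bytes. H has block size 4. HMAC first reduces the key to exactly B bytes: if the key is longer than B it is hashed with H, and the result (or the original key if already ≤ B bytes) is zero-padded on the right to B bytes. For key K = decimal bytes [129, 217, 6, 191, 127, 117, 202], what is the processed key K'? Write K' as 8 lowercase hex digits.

|K| = 7 > B = 4, so first hash the key.
H(K): sum = 129+217+6+191+127+117+202 = 989 → 03 dd.
Zero-pad H(K) = 03 dd to 4 bytes: K' = 03 dd 00 00.

03dd0000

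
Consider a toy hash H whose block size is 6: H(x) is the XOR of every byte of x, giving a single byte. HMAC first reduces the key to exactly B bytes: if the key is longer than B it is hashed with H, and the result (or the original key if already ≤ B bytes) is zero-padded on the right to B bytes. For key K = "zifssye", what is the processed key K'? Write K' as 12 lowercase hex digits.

|K| = 7 > B = 6, so first hash the key.
H(K): XOR 7a⊕69⊕66⊕73⊕73⊕79⊕65 = 69.
Zero-pad H(K) = 69 to 6 bytes: K' = 69 00 00 00 00 00.

690000000000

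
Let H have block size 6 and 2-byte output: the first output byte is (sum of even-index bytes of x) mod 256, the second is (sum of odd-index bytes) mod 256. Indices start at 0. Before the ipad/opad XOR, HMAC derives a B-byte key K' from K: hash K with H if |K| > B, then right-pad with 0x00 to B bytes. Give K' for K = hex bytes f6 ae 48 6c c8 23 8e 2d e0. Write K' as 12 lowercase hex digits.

746a00000000

|K| = 9 > B = 6, so first hash the key.
H(K): even-index sum = 884 mod 256 = 116; odd-index sum = 362 mod 256 = 106 → 74 6a.
Zero-pad H(K) = 74 6a to 6 bytes: K' = 74 6a 00 00 00 00.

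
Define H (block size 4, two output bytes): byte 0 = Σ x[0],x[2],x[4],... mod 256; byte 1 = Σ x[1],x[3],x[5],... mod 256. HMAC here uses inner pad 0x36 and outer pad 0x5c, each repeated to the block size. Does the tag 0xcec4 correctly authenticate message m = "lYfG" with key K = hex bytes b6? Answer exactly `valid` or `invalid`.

Key hex bytes b6 is 1 byte ≤ B = 4; zero-pad to 4 bytes: K' = b6 00 00 00.
K' ⊕ ipad = 80 36 36 36; K' ⊕ opad = ea 5c 5c 5c.
Inner hash: even-index sum = 392 mod 256 = 136; odd-index sum = 268 mod 256 = 12 → 88 0c.
Outer hash (recomputed tag): even-index sum = 462 mod 256 = 206; odd-index sum = 196 mod 256 = 196 → ce c4.
Recomputed tag = cec4; claimed = cec4 → match.

valid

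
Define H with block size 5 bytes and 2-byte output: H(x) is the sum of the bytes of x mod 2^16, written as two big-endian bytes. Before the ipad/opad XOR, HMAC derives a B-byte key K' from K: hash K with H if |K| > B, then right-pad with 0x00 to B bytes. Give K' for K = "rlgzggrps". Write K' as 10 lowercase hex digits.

03e2000000

|K| = 9 > B = 5, so first hash the key.
H(K): sum = 114+108+103+122+103+103+114+112+115 = 994 → 03 e2.
Zero-pad H(K) = 03 e2 to 5 bytes: K' = 03 e2 00 00 00.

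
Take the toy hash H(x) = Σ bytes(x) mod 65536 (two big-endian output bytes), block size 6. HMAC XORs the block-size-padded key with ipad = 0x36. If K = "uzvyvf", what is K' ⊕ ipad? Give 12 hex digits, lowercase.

434c404f4050

Key "uzvyvf" = 75 7a 76 79 76 66 is exactly B = 6 bytes: K' = 75 7a 76 79 76 66.
XOR each byte with 0x36: 75⊕36=43, 7a⊕36=4c, 76⊕36=40, 79⊕36=4f, 76⊕36=40, 66⊕36=50.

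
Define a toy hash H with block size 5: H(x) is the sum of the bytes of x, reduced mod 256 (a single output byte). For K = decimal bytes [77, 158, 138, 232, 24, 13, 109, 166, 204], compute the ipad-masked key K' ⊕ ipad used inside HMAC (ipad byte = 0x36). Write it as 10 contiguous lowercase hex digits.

Key decimal bytes [77, 158, 138, 232, 24, 13, 109, 166, 204] = 4d 9e 8a e8 18 0d 6d a6 cc is 9 bytes > B = 5, so hash it first: H(key) = 61, then zero-pad to 5 bytes: K' = 61 00 00 00 00.
XOR each byte with 0x36: 61⊕36=57, 00⊕36=36, 00⊕36=36, 00⊕36=36, 00⊕36=36.

5736363636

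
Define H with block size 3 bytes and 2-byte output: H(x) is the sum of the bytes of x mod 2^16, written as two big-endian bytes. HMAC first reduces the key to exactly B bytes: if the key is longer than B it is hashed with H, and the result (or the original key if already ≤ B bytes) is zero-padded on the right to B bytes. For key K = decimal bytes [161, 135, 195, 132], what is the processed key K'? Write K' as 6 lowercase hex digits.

|K| = 4 > B = 3, so first hash the key.
H(K): sum = 161+135+195+132 = 623 → 02 6f.
Zero-pad H(K) = 02 6f to 3 bytes: K' = 02 6f 00.

026f00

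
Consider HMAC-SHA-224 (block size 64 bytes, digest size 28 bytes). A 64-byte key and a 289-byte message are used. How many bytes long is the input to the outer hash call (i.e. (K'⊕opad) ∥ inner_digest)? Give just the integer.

Key is 64 ≤ 64 bytes, zero-padded: |K'| = 64.
Outer input = (K'⊕opad) ∥ H(inner) → 64 + 28 = 92 bytes.

92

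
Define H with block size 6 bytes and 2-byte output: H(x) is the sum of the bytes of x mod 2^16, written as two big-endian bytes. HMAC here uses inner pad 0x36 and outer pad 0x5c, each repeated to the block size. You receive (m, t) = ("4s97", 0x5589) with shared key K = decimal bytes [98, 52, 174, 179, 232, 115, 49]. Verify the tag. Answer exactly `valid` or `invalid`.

invalid

Key decimal bytes [98, 52, 174, 179, 232, 115, 49] = 62 34 ae b3 e8 73 31 is 7 bytes > B = 6, so hash it first: H(key) = 03 83, then zero-pad to 6 bytes: K' = 03 83 00 00 00 00.
K' ⊕ ipad = 35 b5 36 36 36 36; K' ⊕ opad = 5f df 5c 5c 5c 5c.
Inner hash: sum = 53+181+54+54+54+54+52+115+57+55 = 729 → 02 d9.
Outer hash (recomputed tag): sum = 95+223+92+92+92+92+2+217 = 905 → 03 89.
Recomputed tag = 0389; claimed = 5589 → mismatch.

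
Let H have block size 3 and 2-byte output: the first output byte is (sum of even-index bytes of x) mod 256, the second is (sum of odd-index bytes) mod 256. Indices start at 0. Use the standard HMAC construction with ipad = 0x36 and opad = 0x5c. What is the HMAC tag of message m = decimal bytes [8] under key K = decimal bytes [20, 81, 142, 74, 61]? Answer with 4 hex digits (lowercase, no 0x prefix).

Key decimal bytes [20, 81, 142, 74, 61] = 14 51 8e 4a 3d is 5 bytes > B = 3, so hash it first: H(key) = df 9b, then zero-pad to 3 bytes: K' = df 9b 00.
K' ⊕ ipad = e9 ad 36.  K' ⊕ opad = 83 c7 5c.
Inner input = (K'⊕ipad) ∥ m = e9 ad 36 ∥ 08.
Inner hash: even-index sum = 287 mod 256 = 31; odd-index sum = 181 mod 256 = 181 → 1f b5.
Outer input = (K'⊕opad) ∥ inner = 83 c7 5c ∥ 1f b5.
Outer hash (tag): even-index sum = 404 mod 256 = 148; odd-index sum = 230 mod 256 = 230 → 94 e6.

94e6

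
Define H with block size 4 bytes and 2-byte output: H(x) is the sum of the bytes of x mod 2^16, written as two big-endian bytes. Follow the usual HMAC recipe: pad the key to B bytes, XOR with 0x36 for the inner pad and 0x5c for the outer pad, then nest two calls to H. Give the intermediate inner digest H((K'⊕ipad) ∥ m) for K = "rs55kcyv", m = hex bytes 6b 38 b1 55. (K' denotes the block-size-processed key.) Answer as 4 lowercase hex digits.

Key "rs55kcyv" = 72 73 35 35 6b 63 79 76 is 8 bytes > B = 4, so hash it first: H(key) = 03 0c, then zero-pad to 4 bytes: K' = 03 0c 00 00.
K' ⊕ ipad = 35 3a 36 36.
Inner input = 35 3a 36 36 ∥ 6b 38 b1 55.
Inner hash: sum = 53+58+54+54+107+56+177+85 = 644 → 02 84.

0284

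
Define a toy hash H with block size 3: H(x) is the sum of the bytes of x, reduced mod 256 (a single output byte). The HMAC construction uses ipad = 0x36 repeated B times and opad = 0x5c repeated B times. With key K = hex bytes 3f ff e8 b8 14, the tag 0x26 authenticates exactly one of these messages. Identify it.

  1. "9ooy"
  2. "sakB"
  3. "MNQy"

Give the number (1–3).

Key hex bytes 3f ff e8 b8 14 is 5 bytes > B = 3, so hash it first: H(key) = f2, then zero-pad to 3 bytes: K' = f2 00 00.
K' ⊕ ipad = c4 36 36; K' ⊕ opad = ae 5c 5c.
m1: inner = H(c4 36 36 39 6f 6f 79) = c0; tag = H(ae 5c 5c c0) = 26 ← matches
m2: inner = H(c4 36 36 73 61 6b 42) = b1; tag = H(ae 5c 5c b1) = 17
m3: inner = H(c4 36 36 4d 4e 51 79) = 95; tag = H(ae 5c 5c 95) = fb

1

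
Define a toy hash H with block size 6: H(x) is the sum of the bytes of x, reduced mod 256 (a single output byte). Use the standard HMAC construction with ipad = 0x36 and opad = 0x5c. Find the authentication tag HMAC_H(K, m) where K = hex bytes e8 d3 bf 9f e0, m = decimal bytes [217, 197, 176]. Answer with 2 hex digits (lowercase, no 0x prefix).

50

Key hex bytes e8 d3 bf 9f e0 is 5 bytes ≤ B = 6; zero-pad to 6 bytes: K' = e8 d3 bf 9f e0 00.
K' ⊕ ipad = de e5 89 a9 d6 36.  K' ⊕ opad = b4 8f e3 c3 bc 5c.
Inner input = (K'⊕ipad) ∥ m = de e5 89 a9 d6 36 ∥ d9 c5 b0.
Inner hash: sum = 222+229+137+169+214+54+217+197+176 = 1615; mod 256 = 79 → 4f.
Outer input = (K'⊕opad) ∥ inner = b4 8f e3 c3 bc 5c ∥ 4f.
Outer hash (tag): sum = 180+143+227+195+188+92+79 = 1104; mod 256 = 80 → 50.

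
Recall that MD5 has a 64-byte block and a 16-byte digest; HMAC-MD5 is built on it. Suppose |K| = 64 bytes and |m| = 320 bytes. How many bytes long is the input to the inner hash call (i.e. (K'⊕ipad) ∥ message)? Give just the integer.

Key is 64 ≤ 64 bytes, zero-padded: |K'| = 64.
Inner input = (K'⊕ipad) ∥ m → 64 + 320 = 384 bytes.

384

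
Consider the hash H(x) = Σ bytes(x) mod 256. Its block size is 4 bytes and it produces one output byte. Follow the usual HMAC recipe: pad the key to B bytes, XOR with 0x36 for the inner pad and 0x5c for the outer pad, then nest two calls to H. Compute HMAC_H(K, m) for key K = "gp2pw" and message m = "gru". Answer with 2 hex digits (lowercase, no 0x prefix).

76

Key "gp2pw" = 67 70 32 70 77 is 5 bytes > B = 4, so hash it first: H(key) = f0, then zero-pad to 4 bytes: K' = f0 00 00 00.
K' ⊕ ipad = c6 36 36 36.  K' ⊕ opad = ac 5c 5c 5c.
Inner input = (K'⊕ipad) ∥ m = c6 36 36 36 ∥ 67 72 75.
Inner hash: sum = 198+54+54+54+103+114+117 = 694; mod 256 = 182 → b6.
Outer input = (K'⊕opad) ∥ inner = ac 5c 5c 5c ∥ b6.
Outer hash (tag): sum = 172+92+92+92+182 = 630; mod 256 = 118 → 76.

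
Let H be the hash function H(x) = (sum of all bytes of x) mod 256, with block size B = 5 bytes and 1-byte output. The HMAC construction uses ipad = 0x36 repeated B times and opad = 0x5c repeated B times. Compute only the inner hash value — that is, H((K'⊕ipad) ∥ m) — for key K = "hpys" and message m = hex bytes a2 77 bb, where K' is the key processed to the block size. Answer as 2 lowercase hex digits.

Key "hpys" = 68 70 79 73 is 4 bytes ≤ B = 5; zero-pad to 5 bytes: K' = 68 70 79 73 00.
K' ⊕ ipad = 5e 46 4f 45 36.
Inner input = 5e 46 4f 45 36 ∥ a2 77 bb.
Inner hash: sum = 94+70+79+69+54+162+119+187 = 834; mod 256 = 66 → 42.

42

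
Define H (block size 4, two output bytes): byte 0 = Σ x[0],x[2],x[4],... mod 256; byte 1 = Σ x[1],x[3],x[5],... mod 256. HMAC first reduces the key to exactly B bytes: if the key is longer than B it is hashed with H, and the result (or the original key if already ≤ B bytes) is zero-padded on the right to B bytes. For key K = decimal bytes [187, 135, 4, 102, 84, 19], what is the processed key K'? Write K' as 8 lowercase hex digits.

13000000

|K| = 6 > B = 4, so first hash the key.
H(K): even-index sum = 275 mod 256 = 19; odd-index sum = 256 mod 256 = 0 → 13 00.
Zero-pad H(K) = 13 00 to 4 bytes: K' = 13 00 00 00.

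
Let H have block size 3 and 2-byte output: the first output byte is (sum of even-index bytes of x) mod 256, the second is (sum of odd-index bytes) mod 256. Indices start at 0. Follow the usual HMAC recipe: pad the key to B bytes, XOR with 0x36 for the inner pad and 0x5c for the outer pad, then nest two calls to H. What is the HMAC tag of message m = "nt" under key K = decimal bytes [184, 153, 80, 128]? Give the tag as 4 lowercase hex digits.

4d2d

Key decimal bytes [184, 153, 80, 128] = b8 99 50 80 is 4 bytes > B = 3, so hash it first: H(key) = 08 19, then zero-pad to 3 bytes: K' = 08 19 00.
K' ⊕ ipad = 3e 2f 36.  K' ⊕ opad = 54 45 5c.
Inner input = (K'⊕ipad) ∥ m = 3e 2f 36 ∥ 6e 74.
Inner hash: even-index sum = 232 mod 256 = 232; odd-index sum = 157 mod 256 = 157 → e8 9d.
Outer input = (K'⊕opad) ∥ inner = 54 45 5c ∥ e8 9d.
Outer hash (tag): even-index sum = 333 mod 256 = 77; odd-index sum = 301 mod 256 = 45 → 4d 2d.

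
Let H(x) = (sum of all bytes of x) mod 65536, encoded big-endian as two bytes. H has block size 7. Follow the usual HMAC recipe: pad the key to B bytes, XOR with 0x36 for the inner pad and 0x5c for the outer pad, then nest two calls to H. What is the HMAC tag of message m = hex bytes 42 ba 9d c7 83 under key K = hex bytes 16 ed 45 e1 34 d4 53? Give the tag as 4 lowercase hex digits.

0347

Key hex bytes 16 ed 45 e1 34 d4 53 is exactly B = 7 bytes: K' = 16 ed 45 e1 34 d4 53.
K' ⊕ ipad = 20 db 73 d7 02 e2 65.  K' ⊕ opad = 4a b1 19 bd 68 88 0f.
Inner input = (K'⊕ipad) ∥ m = 20 db 73 d7 02 e2 65 ∥ 42 ba 9d c7 83.
Inner hash: sum = 32+219+115+215+2+226+101+66+186+157+199+131 = 1649 → 06 71.
Outer input = (K'⊕opad) ∥ inner = 4a b1 19 bd 68 88 0f ∥ 06 71.
Outer hash (tag): sum = 74+177+25+189+104+136+15+6+113 = 839 → 03 47.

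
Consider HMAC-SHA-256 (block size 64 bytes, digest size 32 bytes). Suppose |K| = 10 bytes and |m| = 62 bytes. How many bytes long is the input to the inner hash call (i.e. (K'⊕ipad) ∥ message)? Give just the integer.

Key is 10 ≤ 64 bytes, zero-padded: |K'| = 64.
Inner input = (K'⊕ipad) ∥ m → 64 + 62 = 126 bytes.

126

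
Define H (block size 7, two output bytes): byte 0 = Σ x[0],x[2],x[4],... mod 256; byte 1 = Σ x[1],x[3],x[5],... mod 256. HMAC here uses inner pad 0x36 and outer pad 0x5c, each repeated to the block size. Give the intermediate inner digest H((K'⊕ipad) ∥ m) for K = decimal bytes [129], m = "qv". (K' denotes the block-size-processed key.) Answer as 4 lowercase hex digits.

Key decimal bytes [129] = 81 is 1 byte ≤ B = 7; zero-pad to 7 bytes: K' = 81 00 00 00 00 00 00.
K' ⊕ ipad = b7 36 36 36 36 36 36.
Inner input = b7 36 36 36 36 36 36 ∥ 71 76.
Inner hash: even-index sum = 463 mod 256 = 207; odd-index sum = 275 mod 256 = 19 → cf 13.

cf13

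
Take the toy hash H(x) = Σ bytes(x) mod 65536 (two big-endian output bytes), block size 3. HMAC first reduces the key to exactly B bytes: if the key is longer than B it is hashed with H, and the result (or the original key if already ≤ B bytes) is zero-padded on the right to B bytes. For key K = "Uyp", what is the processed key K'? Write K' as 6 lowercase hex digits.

Key "Uyp" = 55 79 70 is exactly B = 3 bytes: K' = 55 79 70.

557970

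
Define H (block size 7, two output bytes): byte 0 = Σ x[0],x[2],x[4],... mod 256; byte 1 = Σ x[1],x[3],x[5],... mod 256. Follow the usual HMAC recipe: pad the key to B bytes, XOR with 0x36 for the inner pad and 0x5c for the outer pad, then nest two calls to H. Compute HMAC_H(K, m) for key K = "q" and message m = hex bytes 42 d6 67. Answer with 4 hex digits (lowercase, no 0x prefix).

8cd3

Key "q" = 71 is 1 byte ≤ B = 7; zero-pad to 7 bytes: K' = 71 00 00 00 00 00 00.
K' ⊕ ipad = 47 36 36 36 36 36 36.  K' ⊕ opad = 2d 5c 5c 5c 5c 5c 5c.
Inner input = (K'⊕ipad) ∥ m = 47 36 36 36 36 36 36 ∥ 42 d6 67.
Inner hash: even-index sum = 447 mod 256 = 191; odd-index sum = 331 mod 256 = 75 → bf 4b.
Outer input = (K'⊕opad) ∥ inner = 2d 5c 5c 5c 5c 5c 5c ∥ bf 4b.
Outer hash (tag): even-index sum = 396 mod 256 = 140; odd-index sum = 467 mod 256 = 211 → 8c d3.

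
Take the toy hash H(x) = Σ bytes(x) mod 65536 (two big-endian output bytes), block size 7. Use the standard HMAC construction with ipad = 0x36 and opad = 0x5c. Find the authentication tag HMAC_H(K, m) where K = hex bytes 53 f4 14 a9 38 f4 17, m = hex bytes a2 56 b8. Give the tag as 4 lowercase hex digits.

Key hex bytes 53 f4 14 a9 38 f4 17 is exactly B = 7 bytes: K' = 53 f4 14 a9 38 f4 17.
K' ⊕ ipad = 65 c2 22 9f 0e c2 21.  K' ⊕ opad = 0f a8 48 f5 64 a8 4b.
Inner input = (K'⊕ipad) ∥ m = 65 c2 22 9f 0e c2 21 ∥ a2 56 b8.
Inner hash: sum = 101+194+34+159+14+194+33+162+86+184 = 1161 → 04 89.
Outer input = (K'⊕opad) ∥ inner = 0f a8 48 f5 64 a8 4b ∥ 04 89.
Outer hash (tag): sum = 15+168+72+245+100+168+75+4+137 = 984 → 03 d8.

03d8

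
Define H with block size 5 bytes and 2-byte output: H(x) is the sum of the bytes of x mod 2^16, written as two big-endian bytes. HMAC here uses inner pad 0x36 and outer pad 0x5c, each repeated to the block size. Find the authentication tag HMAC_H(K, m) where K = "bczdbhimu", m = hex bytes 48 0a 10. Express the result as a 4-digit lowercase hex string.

031f

Key "bczdbhimu" = 62 63 7a 64 62 68 69 6d 75 is 9 bytes > B = 5, so hash it first: H(key) = 03 b8, then zero-pad to 5 bytes: K' = 03 b8 00 00 00.
K' ⊕ ipad = 35 8e 36 36 36.  K' ⊕ opad = 5f e4 5c 5c 5c.
Inner input = (K'⊕ipad) ∥ m = 35 8e 36 36 36 ∥ 48 0a 10.
Inner hash: sum = 53+142+54+54+54+72+10+16 = 455 → 01 c7.
Outer input = (K'⊕opad) ∥ inner = 5f e4 5c 5c 5c ∥ 01 c7.
Outer hash (tag): sum = 95+228+92+92+92+1+199 = 799 → 03 1f.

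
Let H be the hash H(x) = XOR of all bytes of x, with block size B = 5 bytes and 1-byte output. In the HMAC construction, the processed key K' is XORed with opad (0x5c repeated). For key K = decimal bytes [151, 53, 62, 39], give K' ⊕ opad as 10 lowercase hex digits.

Key decimal bytes [151, 53, 62, 39] = 97 35 3e 27 is 4 bytes ≤ B = 5; zero-pad to 5 bytes: K' = 97 35 3e 27 00.
XOR each byte with 0x5c: 97⊕5c=cb, 35⊕5c=69, 3e⊕5c=62, 27⊕5c=7b, 00⊕5c=5c.

cb69627b5c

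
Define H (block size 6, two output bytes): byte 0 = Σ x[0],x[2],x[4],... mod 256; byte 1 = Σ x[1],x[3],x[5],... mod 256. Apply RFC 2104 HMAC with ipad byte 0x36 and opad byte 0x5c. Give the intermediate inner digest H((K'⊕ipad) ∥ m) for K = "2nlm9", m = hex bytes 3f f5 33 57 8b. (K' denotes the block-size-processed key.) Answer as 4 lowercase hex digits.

Key "2nlm9" = 32 6e 6c 6d 39 is 5 bytes ≤ B = 6; zero-pad to 6 bytes: K' = 32 6e 6c 6d 39 00.
K' ⊕ ipad = 04 58 5a 5b 0f 36.
Inner input = 04 58 5a 5b 0f 36 ∥ 3f f5 33 57 8b.
Inner hash: even-index sum = 362 mod 256 = 106; odd-index sum = 565 mod 256 = 53 → 6a 35.

6a35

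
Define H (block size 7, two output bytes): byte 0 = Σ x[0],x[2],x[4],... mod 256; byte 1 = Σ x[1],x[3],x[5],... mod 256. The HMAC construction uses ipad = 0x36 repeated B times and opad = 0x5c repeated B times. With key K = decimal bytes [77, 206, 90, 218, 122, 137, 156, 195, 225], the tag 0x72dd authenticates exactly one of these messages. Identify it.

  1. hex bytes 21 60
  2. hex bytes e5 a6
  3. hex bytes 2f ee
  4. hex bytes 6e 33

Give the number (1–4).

4

Key decimal bytes [77, 206, 90, 218, 122, 137, 156, 195, 225] = 4d ce 5a da 7a 89 9c c3 e1 is 9 bytes > B = 7, so hash it first: H(key) = 9e f4, then zero-pad to 7 bytes: K' = 9e f4 00 00 00 00 00.
K' ⊕ ipad = a8 c2 36 36 36 36 36; K' ⊕ opad = c2 a8 5c 5c 5c 5c 5c.
m1: inner = H(a8 c2 36 36 36 36 36 21 60) = aa 4f; tag = H(c2 a8 5c 5c 5c 5c 5c aa 4f) = 250a
m2: inner = H(a8 c2 36 36 36 36 36 e5 a6) = f0 13; tag = H(c2 a8 5c 5c 5c 5c 5c f0 13) = e950
m3: inner = H(a8 c2 36 36 36 36 36 2f ee) = 38 5d; tag = H(c2 a8 5c 5c 5c 5c 5c 38 5d) = 3398
m4: inner = H(a8 c2 36 36 36 36 36 6e 33) = 7d 9c; tag = H(c2 a8 5c 5c 5c 5c 5c 7d 9c) = 72dd ← matches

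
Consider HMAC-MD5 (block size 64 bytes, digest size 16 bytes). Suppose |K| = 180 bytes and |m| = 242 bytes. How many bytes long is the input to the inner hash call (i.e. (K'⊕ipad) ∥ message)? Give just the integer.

306

Key is 180 > 64 bytes, so it is hashed to 16 bytes then zero-padded to 64: |K'| = 64.
Inner input = (K'⊕ipad) ∥ m → 64 + 242 = 306 bytes.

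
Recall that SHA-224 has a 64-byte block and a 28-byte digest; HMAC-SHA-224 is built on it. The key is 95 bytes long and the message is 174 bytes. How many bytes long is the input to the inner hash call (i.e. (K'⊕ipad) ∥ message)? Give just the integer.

238

Key is 95 > 64 bytes, so it is hashed to 28 bytes then zero-padded to 64: |K'| = 64.
Inner input = (K'⊕ipad) ∥ m → 64 + 174 = 238 bytes.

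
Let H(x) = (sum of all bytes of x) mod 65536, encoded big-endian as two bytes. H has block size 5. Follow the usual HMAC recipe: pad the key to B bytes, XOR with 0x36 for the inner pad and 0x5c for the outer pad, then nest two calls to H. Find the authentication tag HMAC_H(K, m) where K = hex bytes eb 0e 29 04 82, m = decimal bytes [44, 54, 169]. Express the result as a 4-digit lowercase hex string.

02dc

Key hex bytes eb 0e 29 04 82 is exactly B = 5 bytes: K' = eb 0e 29 04 82.
K' ⊕ ipad = dd 38 1f 32 b4.  K' ⊕ opad = b7 52 75 58 de.
Inner input = (K'⊕ipad) ∥ m = dd 38 1f 32 b4 ∥ 2c 36 a9.
Inner hash: sum = 221+56+31+50+180+44+54+169 = 805 → 03 25.
Outer input = (K'⊕opad) ∥ inner = b7 52 75 58 de ∥ 03 25.
Outer hash (tag): sum = 183+82+117+88+222+3+37 = 732 → 02 dc.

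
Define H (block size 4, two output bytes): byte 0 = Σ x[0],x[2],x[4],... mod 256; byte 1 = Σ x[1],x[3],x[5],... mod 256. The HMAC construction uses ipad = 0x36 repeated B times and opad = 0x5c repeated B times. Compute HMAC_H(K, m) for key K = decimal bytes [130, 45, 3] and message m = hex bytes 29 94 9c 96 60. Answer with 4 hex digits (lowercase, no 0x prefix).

Key decimal bytes [130, 45, 3] = 82 2d 03 is 3 bytes ≤ B = 4; zero-pad to 4 bytes: K' = 82 2d 03 00.
K' ⊕ ipad = b4 1b 35 36.  K' ⊕ opad = de 71 5f 5c.
Inner input = (K'⊕ipad) ∥ m = b4 1b 35 36 ∥ 29 94 9c 96 60.
Inner hash: even-index sum = 526 mod 256 = 14; odd-index sum = 379 mod 256 = 123 → 0e 7b.
Outer input = (K'⊕opad) ∥ inner = de 71 5f 5c ∥ 0e 7b.
Outer hash (tag): even-index sum = 331 mod 256 = 75; odd-index sum = 328 mod 256 = 72 → 4b 48.

4b48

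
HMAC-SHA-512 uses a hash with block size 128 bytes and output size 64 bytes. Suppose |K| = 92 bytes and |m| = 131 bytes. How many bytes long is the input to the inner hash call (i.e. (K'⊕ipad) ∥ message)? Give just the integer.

259

Key is 92 ≤ 128 bytes, zero-padded: |K'| = 128.
Inner input = (K'⊕ipad) ∥ m → 128 + 131 = 259 bytes.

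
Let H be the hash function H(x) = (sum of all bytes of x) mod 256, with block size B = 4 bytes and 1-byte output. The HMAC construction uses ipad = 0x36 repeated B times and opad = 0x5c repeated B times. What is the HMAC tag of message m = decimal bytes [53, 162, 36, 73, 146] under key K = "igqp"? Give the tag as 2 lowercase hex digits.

dc

Key "igqp" = 69 67 71 70 is exactly B = 4 bytes: K' = 69 67 71 70.
K' ⊕ ipad = 5f 51 47 46.  K' ⊕ opad = 35 3b 2d 2c.
Inner input = (K'⊕ipad) ∥ m = 5f 51 47 46 ∥ 35 a2 24 49 92.
Inner hash: sum = 95+81+71+70+53+162+36+73+146 = 787; mod 256 = 19 → 13.
Outer input = (K'⊕opad) ∥ inner = 35 3b 2d 2c ∥ 13.
Outer hash (tag): sum = 53+59+45+44+19 = 220 → dc.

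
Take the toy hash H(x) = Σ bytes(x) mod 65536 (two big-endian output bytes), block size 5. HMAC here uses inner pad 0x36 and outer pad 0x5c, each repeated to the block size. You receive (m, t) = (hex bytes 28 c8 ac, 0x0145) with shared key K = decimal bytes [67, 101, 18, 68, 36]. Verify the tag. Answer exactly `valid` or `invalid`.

valid

Key decimal bytes [67, 101, 18, 68, 36] = 43 65 12 44 24 is exactly B = 5 bytes: K' = 43 65 12 44 24.
K' ⊕ ipad = 75 53 24 72 12; K' ⊕ opad = 1f 39 4e 18 78.
Inner hash: sum = 117+83+36+114+18+40+200+172 = 780 → 03 0c.
Outer hash (recomputed tag): sum = 31+57+78+24+120+3+12 = 325 → 01 45.
Recomputed tag = 0145; claimed = 0145 → match.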